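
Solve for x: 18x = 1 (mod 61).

Step 1: We need x such that 18 * x = 1 (mod 61).
Step 2: Using the extended Euclidean algorithm or trial:
  18 * 17 = 306 = 5 * 61 + 1.
Step 3: Since 306 mod 61 = 1, the inverse is x = 17.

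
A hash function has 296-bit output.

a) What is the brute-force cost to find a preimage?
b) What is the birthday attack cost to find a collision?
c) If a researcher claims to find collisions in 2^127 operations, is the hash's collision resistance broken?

Step 1: Preimage resistance requires brute-force of 2^296 operations.
Step 2: Collision resistance (birthday bound) = 2^(296/2) = 2^148.
Step 3: The claimed attack costs 2^127 operations.
Step 4: Since 2^127 < 2^148, the claimed attack beats the generic birthday bound, so collision resistance is broken.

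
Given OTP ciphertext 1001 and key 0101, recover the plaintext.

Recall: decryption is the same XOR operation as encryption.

Step 1: XOR ciphertext with key:
  Ciphertext: 1001
  Key:        0101
  XOR:        1100
Step 2: Plaintext = 1100 = 12 in decimal.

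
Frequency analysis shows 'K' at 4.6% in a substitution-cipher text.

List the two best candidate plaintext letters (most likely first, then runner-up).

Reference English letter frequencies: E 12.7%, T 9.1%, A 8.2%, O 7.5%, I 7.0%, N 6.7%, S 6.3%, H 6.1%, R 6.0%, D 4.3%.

Step 1: Observed frequency of 'K' is 4.6%.
Step 2: Compute distances to each reference frequency and sort:
  D (4.3%): difference = 0.3% <-- BEST
  R (6.0%): difference = 1.4% <-- RUNNER-UP
  H (6.1%): difference = 1.5%
  S (6.3%): difference = 1.7%
  N (6.7%): difference = 2.1%
Step 3: Most likely is 'D' (4.3%, diff 0.3%); second most likely is 'R' (6.0%, diff 1.4%).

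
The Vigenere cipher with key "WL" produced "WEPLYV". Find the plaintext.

Step 1: Extend key: WLWLWL
Step 2: Decrypt each letter (c - k) mod 26:
  W(22) - W(22) = (22-22) mod 26 = 0 = A
  E(4) - L(11) = (4-11) mod 26 = 19 = T
  P(15) - W(22) = (15-22) mod 26 = 19 = T
  L(11) - L(11) = (11-11) mod 26 = 0 = A
  Y(24) - W(22) = (24-22) mod 26 = 2 = C
  V(21) - L(11) = (21-11) mod 26 = 10 = K
Plaintext: ATTACK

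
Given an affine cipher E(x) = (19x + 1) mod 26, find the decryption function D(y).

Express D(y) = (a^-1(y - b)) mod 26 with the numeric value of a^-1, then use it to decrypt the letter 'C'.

Step 1: Find a^-1, the modular inverse of 19 mod 26.
Step 2: We need 19 * a^-1 = 1 (mod 26).
Step 3: 19 * 11 = 209 = 8 * 26 + 1, so a^-1 = 11.
Step 4: D(y) = 11(y - 1) mod 26.
Step 5: Apply to 'C' (y = 2): D(2) = 11 * (2 - 1) mod 26 = 11 * 1 mod 26 = 11 -> 'L'.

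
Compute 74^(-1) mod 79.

Step 1: We need x such that 74 * x = 1 (mod 79).
Step 2: Using the extended Euclidean algorithm or trial:
  74 * 63 = 4662 = 59 * 79 + 1.
Step 3: Since 4662 mod 79 = 1, the inverse is x = 63.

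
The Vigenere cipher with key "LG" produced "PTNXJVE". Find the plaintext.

Step 1: Extend key: LGLGLGL
Step 2: Decrypt each letter (c - k) mod 26:
  P(15) - L(11) = (15-11) mod 26 = 4 = E
  T(19) - G(6) = (19-6) mod 26 = 13 = N
  N(13) - L(11) = (13-11) mod 26 = 2 = C
  X(23) - G(6) = (23-6) mod 26 = 17 = R
  J(9) - L(11) = (9-11) mod 26 = 24 = Y
  V(21) - G(6) = (21-6) mod 26 = 15 = P
  E(4) - L(11) = (4-11) mod 26 = 19 = T
Plaintext: ENCRYPT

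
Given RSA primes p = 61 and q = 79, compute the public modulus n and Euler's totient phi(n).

Step 1: n = p * q = 61 * 79 = 4819.
Step 2: phi(n) = (p-1)(q-1) = 60 * 78 = 4680.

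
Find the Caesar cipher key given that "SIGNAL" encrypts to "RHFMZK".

Step 1: Compare first letters: S (position 18) -> R (position 17).
Step 2: Shift = (17 - 18) mod 26 = 25.
The shift value is 25.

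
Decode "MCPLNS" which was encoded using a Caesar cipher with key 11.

Step 1: Reverse the shift by subtracting 11 from each letter position.
  M (position 12) -> position (12-11) mod 26 = 1 -> B
  C (position 2) -> position (2-11) mod 26 = 17 -> R
  P (position 15) -> position (15-11) mod 26 = 4 -> E
  L (position 11) -> position (11-11) mod 26 = 0 -> A
  N (position 13) -> position (13-11) mod 26 = 2 -> C
  S (position 18) -> position (18-11) mod 26 = 7 -> H
Decrypted message: BREACH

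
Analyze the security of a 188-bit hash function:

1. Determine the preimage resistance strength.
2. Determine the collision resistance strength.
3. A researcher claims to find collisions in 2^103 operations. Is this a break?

Step 1: Preimage resistance requires brute-force of 2^188 operations.
Step 2: Collision resistance (birthday bound) = 2^(188/2) = 2^94.
Step 3: The claimed attack costs 2^103 operations.
Step 4: Since 2^103 >= 2^94, the claimed attack is no faster than the generic birthday attack, so this does not break collision resistance.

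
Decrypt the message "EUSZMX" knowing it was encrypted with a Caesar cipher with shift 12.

Step 1: Reverse the shift by subtracting 12 from each letter position.
  E (position 4) -> position (4-12) mod 26 = 18 -> S
  U (position 20) -> position (20-12) mod 26 = 8 -> I
  S (position 18) -> position (18-12) mod 26 = 6 -> G
  Z (position 25) -> position (25-12) mod 26 = 13 -> N
  M (position 12) -> position (12-12) mod 26 = 0 -> A
  X (position 23) -> position (23-12) mod 26 = 11 -> L
Decrypted message: SIGNAL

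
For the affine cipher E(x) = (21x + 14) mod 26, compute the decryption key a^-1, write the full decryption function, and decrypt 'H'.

Step 1: Find a^-1, the modular inverse of 21 mod 26.
Step 2: We need 21 * a^-1 = 1 (mod 26).
Step 3: 21 * 5 = 105 = 4 * 26 + 1, so a^-1 = 5.
Step 4: D(y) = 5(y - 14) mod 26.
Step 5: Apply to 'H' (y = 7): D(7) = 5 * (7 - 14) mod 26 = 5 * -7 mod 26 = 17 -> 'R'.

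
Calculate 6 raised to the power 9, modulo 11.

Step 1: Compute 6^9 mod 11 step by step, reducing modulo 11 at each step.
  6^1 mod 11 = 6
  6^2 mod 11 = (6 * 6) mod 11 = 3
  6^3 mod 11 = (3 * 6) mod 11 = 7
  6^4 mod 11 = (7 * 6) mod 11 = 9
  6^5 mod 11 = (9 * 6) mod 11 = 10
  6^6 mod 11 = (10 * 6) mod 11 = 5
  6^7 mod 11 = (5 * 6) mod 11 = 8
  6^8 mod 11 = (8 * 6) mod 11 = 4
  6^9 mod 11 = (4 * 6) mod 11 = 2
Step 2: Result = 2.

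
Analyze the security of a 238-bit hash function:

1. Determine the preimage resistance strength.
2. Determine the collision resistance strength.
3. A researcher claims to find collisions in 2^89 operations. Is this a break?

Step 1: Preimage resistance requires brute-force of 2^238 operations.
Step 2: Collision resistance (birthday bound) = 2^(238/2) = 2^119.
Step 3: The claimed attack costs 2^89 operations.
Step 4: Since 2^89 < 2^119, the claimed attack beats the generic birthday bound, so collision resistance is broken.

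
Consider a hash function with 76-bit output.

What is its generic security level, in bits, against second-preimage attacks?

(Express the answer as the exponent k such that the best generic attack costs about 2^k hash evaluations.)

Step 1: The hash has a 76-bit output.
Step 2: Second-preimage resistance means: given a specific input x, it should be infeasible to find a different y with h(y) = h(x).
With a 76-bit output, a generic search for a second preimage costs about 2^76 evaluations (each trial matches the fixed target with probability 2^-76).
Step 3: Security level = 76 bits.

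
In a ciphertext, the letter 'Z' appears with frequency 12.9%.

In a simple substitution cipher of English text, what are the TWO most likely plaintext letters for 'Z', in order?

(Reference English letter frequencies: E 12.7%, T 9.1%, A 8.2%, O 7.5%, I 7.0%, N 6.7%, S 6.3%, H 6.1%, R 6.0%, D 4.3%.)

Step 1: Observed frequency of 'Z' is 12.9%.
Step 2: Compute distances to each reference frequency and sort:
  E (12.7%): difference = 0.2% <-- BEST
  T (9.1%): difference = 3.8% <-- RUNNER-UP
  A (8.2%): difference = 4.7%
  O (7.5%): difference = 5.4%
  I (7.0%): difference = 5.9%
Step 3: Most likely is 'E' (12.7%, diff 0.2%); second most likely is 'T' (9.1%, diff 3.8%).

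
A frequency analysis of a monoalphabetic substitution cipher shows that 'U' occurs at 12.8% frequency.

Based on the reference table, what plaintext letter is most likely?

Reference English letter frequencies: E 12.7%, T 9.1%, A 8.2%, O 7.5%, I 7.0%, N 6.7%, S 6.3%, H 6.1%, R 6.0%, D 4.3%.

Step 1: The observed frequency is 12.8%.
Step 2: Compare with English frequencies:
  E: 12.7% (difference: 0.1%) <-- closest
  T: 9.1% (difference: 3.7%)
  A: 8.2% (difference: 4.6%)
  O: 7.5% (difference: 5.3%)
  I: 7.0% (difference: 5.8%)
  N: 6.7% (difference: 6.1%)
  S: 6.3% (difference: 6.5%)
  H: 6.1% (difference: 6.7%)
  R: 6.0% (difference: 6.8%)
  D: 4.3% (difference: 8.5%)
Step 3: 'U' most likely represents 'E' (frequency 12.7%).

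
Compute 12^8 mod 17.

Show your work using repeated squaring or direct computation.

Step 1: Compute 12^8 mod 17 step by step, reducing modulo 17 at each step.
  12^1 mod 17 = 12
  12^2 mod 17 = (12 * 12) mod 17 = 8
  12^3 mod 17 = (8 * 12) mod 17 = 11
  12^4 mod 17 = (11 * 12) mod 17 = 13
  12^5 mod 17 = (13 * 12) mod 17 = 3
  12^6 mod 17 = (3 * 12) mod 17 = 2
  12^7 mod 17 = (2 * 12) mod 17 = 7
  12^8 mod 17 = (7 * 12) mod 17 = 16
Step 2: Result = 16.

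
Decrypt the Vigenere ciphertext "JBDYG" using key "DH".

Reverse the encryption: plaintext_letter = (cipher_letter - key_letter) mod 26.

Step 1: Extend key: DHDHD
Step 2: Decrypt each letter (c - k) mod 26:
  J(9) - D(3) = (9-3) mod 26 = 6 = G
  B(1) - H(7) = (1-7) mod 26 = 20 = U
  D(3) - D(3) = (3-3) mod 26 = 0 = A
  Y(24) - H(7) = (24-7) mod 26 = 17 = R
  G(6) - D(3) = (6-3) mod 26 = 3 = D
Plaintext: GUARD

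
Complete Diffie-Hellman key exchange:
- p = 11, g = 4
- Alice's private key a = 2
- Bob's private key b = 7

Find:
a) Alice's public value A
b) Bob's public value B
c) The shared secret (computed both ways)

Step 1: A = g^a mod p = 4^2 mod 11 = 5.
Step 2: B = g^b mod p = 4^7 mod 11 = 5.
Step 3: Alice computes s = B^a mod p = 5^2 mod 11 = 3.
Step 4: Bob computes s = A^b mod p = 5^7 mod 11 = 3.
Both sides agree: shared secret = 3.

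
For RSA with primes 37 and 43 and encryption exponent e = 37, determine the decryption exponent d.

Step 1: n = 37 * 43 = 1591.
Step 2: phi(n) = 36 * 42 = 1512.
Step 3: Find d such that 37 * d = 1 (mod 1512).
Step 4: d = 37^(-1) mod 1512 = 613.
Verification: 37 * 613 = 22681 = 15 * 1512 + 1.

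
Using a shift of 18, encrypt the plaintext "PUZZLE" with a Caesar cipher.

Step 1: For each letter, shift forward by 18 positions (mod 26).
  P (position 15) -> position (15+18) mod 26 = 7 -> H
  U (position 20) -> position (20+18) mod 26 = 12 -> M
  Z (position 25) -> position (25+18) mod 26 = 17 -> R
  Z (position 25) -> position (25+18) mod 26 = 17 -> R
  L (position 11) -> position (11+18) mod 26 = 3 -> D
  E (position 4) -> position (4+18) mod 26 = 22 -> W
Result: HMRRDW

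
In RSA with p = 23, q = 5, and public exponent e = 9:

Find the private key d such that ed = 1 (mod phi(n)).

Step 1: n = 23 * 5 = 115.
Step 2: phi(n) = 22 * 4 = 88.
Step 3: Find d such that 9 * d = 1 (mod 88).
Step 4: d = 9^(-1) mod 88 = 49.
Verification: 9 * 49 = 441 = 5 * 88 + 1.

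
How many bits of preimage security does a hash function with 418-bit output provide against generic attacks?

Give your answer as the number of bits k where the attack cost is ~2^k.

Step 1: The hash has a 418-bit output.
Step 2: Preimage resistance means: given a digest h(x), it should be infeasible to find any input that hashes to it.
With a 418-bit output there are 2^418 possible digests, so a generic brute-force preimage search costs about 2^418 evaluations.
Step 3: Security level = 418 bits.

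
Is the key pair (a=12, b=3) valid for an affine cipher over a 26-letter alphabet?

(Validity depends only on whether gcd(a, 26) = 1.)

Step 1: Compute gcd(12, 26).
Step 2: gcd(12, 26) = 2.
Since gcd = 2 != 1, 12 shares a common factor with 26, so it cannot be used.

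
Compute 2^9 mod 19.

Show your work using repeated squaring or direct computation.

Step 1: Compute 2^9 mod 19 step by step, reducing modulo 19 at each step.
  2^1 mod 19 = 2
  2^2 mod 19 = (2 * 2) mod 19 = 4
  2^3 mod 19 = (4 * 2) mod 19 = 8
  2^4 mod 19 = (8 * 2) mod 19 = 16
  2^5 mod 19 = (16 * 2) mod 19 = 13
  2^6 mod 19 = (13 * 2) mod 19 = 7
  2^7 mod 19 = (7 * 2) mod 19 = 14
  2^8 mod 19 = (14 * 2) mod 19 = 9
  2^9 mod 19 = (9 * 2) mod 19 = 18
Step 2: Result = 18.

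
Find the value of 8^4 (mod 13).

Step 1: Compute 8^4 mod 13 step by step, reducing modulo 13 at each step.
  8^1 mod 13 = 8
  8^2 mod 13 = (8 * 8) mod 13 = 12
  8^3 mod 13 = (12 * 8) mod 13 = 5
  8^4 mod 13 = (5 * 8) mod 13 = 1
Step 2: Result = 1.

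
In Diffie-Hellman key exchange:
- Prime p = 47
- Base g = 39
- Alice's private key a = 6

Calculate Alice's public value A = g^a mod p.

Step 1: A = g^a mod p = 39^6 mod 47.
  39^1 mod 47 = 39
  39^2 mod 47 = (39 * 39) mod 47 = 17
  39^3 mod 47 = (17 * 39) mod 47 = 5
  39^4 mod 47 = (5 * 39) mod 47 = 7
  39^5 mod 47 = (7 * 39) mod 47 = 38
  39^6 mod 47 = (38 * 39) mod 47 = 25
Result: A = 25.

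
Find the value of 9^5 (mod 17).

Step 1: Compute 9^5 mod 17 step by step, reducing modulo 17 at each step.
  9^1 mod 17 = 9
  9^2 mod 17 = (9 * 9) mod 17 = 13
  9^3 mod 17 = (13 * 9) mod 17 = 15
  9^4 mod 17 = (15 * 9) mod 17 = 16
  9^5 mod 17 = (16 * 9) mod 17 = 8
Step 2: Result = 8.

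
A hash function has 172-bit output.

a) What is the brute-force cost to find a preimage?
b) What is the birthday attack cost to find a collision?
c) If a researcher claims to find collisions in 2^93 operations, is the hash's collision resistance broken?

Step 1: Preimage resistance requires brute-force of 2^172 operations.
Step 2: Collision resistance (birthday bound) = 2^(172/2) = 2^86.
Step 3: The claimed attack costs 2^93 operations.
Step 4: Since 2^93 >= 2^86, the claimed attack is no faster than the generic birthday attack, so this does not break collision resistance.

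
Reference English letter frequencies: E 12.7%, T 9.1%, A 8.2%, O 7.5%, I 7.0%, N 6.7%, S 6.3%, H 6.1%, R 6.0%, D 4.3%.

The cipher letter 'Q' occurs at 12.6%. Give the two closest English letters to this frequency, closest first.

Step 1: Observed frequency of 'Q' is 12.6%.
Step 2: Compute distances to each reference frequency and sort:
  E (12.7%): difference = 0.1% <-- BEST
  T (9.1%): difference = 3.5% <-- RUNNER-UP
  A (8.2%): difference = 4.4%
  O (7.5%): difference = 5.1%
  I (7.0%): difference = 5.6%
Step 3: Most likely is 'E' (12.7%, diff 0.1%); second most likely is 'T' (9.1%, diff 3.5%).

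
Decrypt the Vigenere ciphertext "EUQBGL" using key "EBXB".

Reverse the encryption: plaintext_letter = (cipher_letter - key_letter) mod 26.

Step 1: Extend key: EBXBEB
Step 2: Decrypt each letter (c - k) mod 26:
  E(4) - E(4) = (4-4) mod 26 = 0 = A
  U(20) - B(1) = (20-1) mod 26 = 19 = T
  Q(16) - X(23) = (16-23) mod 26 = 19 = T
  B(1) - B(1) = (1-1) mod 26 = 0 = A
  G(6) - E(4) = (6-4) mod 26 = 2 = C
  L(11) - B(1) = (11-1) mod 26 = 10 = K
Plaintext: ATTACK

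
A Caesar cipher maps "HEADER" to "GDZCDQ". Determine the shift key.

Step 1: Compare first letters: H (position 7) -> G (position 6).
Step 2: Shift = (6 - 7) mod 26 = 25.
The shift value is 25.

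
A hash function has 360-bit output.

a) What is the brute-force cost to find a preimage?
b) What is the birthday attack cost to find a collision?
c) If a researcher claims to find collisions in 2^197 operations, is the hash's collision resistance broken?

Step 1: Preimage resistance requires brute-force of 2^360 operations.
Step 2: Collision resistance (birthday bound) = 2^(360/2) = 2^180.
Step 3: The claimed attack costs 2^197 operations.
Step 4: Since 2^197 >= 2^180, the claimed attack is no faster than the generic birthday attack, so this does not break collision resistance.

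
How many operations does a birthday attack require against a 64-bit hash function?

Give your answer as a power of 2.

Step 1: The birthday paradox gives collision probability ~50% after sqrt(2^n) = 2^(n/2) hashes.
Step 2: For 64-bit output: 2^(64/2) = 2^32.
Step 3: Approximately 2^32 hash computations needed.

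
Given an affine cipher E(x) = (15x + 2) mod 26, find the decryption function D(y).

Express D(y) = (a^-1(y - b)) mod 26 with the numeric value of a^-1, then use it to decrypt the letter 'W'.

Step 1: Find a^-1, the modular inverse of 15 mod 26.
Step 2: We need 15 * a^-1 = 1 (mod 26).
Step 3: 15 * 7 = 105 = 4 * 26 + 1, so a^-1 = 7.
Step 4: D(y) = 7(y - 2) mod 26.
Step 5: Apply to 'W' (y = 22): D(22) = 7 * (22 - 2) mod 26 = 7 * 20 mod 26 = 10 -> 'K'.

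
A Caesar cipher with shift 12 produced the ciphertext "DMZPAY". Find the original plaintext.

Step 1: Reverse the shift by subtracting 12 from each letter position.
  D (position 3) -> position (3-12) mod 26 = 17 -> R
  M (position 12) -> position (12-12) mod 26 = 0 -> A
  Z (position 25) -> position (25-12) mod 26 = 13 -> N
  P (position 15) -> position (15-12) mod 26 = 3 -> D
  A (position 0) -> position (0-12) mod 26 = 14 -> O
  Y (position 24) -> position (24-12) mod 26 = 12 -> M
Decrypted message: RANDOM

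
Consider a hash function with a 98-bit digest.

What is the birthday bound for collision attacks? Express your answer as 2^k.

Step 1: The birthday paradox gives collision probability ~50% after sqrt(2^n) = 2^(n/2) hashes.
Step 2: For 98-bit output: 2^(98/2) = 2^49.
Step 3: Approximately 2^49 hash computations needed.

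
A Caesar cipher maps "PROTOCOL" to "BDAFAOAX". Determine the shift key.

Step 1: Compare first letters: P (position 15) -> B (position 1).
Step 2: Shift = (1 - 15) mod 26 = 12.
The shift value is 12.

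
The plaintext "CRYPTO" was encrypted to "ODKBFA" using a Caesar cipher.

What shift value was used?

Step 1: Compare first letters: C (position 2) -> O (position 14).
Step 2: Shift = (14 - 2) mod 26 = 12.
The shift value is 12.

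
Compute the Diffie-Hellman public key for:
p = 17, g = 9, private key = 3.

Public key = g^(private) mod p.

Step 1: A = g^a mod p = 9^3 mod 17.
  9^1 mod 17 = 9
  9^2 mod 17 = (9 * 9) mod 17 = 13
  9^3 mod 17 = (13 * 9) mod 17 = 15
Result: A = 15.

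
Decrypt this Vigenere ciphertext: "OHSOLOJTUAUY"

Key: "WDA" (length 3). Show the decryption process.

Step 1: Key 'WDA' has length 3. Extended key: WDAWDAWDAWDA
Step 2: Decrypt each position:
  O(14) - W(22) = 18 = S
  H(7) - D(3) = 4 = E
  S(18) - A(0) = 18 = S
  O(14) - W(22) = 18 = S
  L(11) - D(3) = 8 = I
  O(14) - A(0) = 14 = O
  J(9) - W(22) = 13 = N
  T(19) - D(3) = 16 = Q
  U(20) - A(0) = 20 = U
  A(0) - W(22) = 4 = E
  U(20) - D(3) = 17 = R
  Y(24) - A(0) = 24 = Y
Plaintext: SESSIONQUERY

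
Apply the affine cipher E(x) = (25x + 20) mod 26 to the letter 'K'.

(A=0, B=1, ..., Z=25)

Step 1: Convert 'K' to number: x = 10.
Step 2: E(10) = (25 * 10 + 20) mod 26 = 270 mod 26 = 10.
Step 3: Convert 10 back to letter: K.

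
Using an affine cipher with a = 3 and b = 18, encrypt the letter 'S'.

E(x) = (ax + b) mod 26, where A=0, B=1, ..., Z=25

Step 1: Convert 'S' to number: x = 18.
Step 2: E(18) = (3 * 18 + 18) mod 26 = 72 mod 26 = 20.
Step 3: Convert 20 back to letter: U.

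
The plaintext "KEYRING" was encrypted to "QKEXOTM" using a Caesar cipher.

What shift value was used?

Step 1: Compare first letters: K (position 10) -> Q (position 16).
Step 2: Shift = (16 - 10) mod 26 = 6.
The shift value is 6.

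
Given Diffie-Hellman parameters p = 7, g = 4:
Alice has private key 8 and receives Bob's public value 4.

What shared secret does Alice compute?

Step 1: s = B^a mod p = 4^8 mod 7.
  4^1 mod 7 = 4
  4^2 mod 7 = (4 * 4) mod 7 = 2
  4^3 mod 7 = (2 * 4) mod 7 = 1
  4^4 mod 7 = (1 * 4) mod 7 = 4
  4^5 mod 7 = (4 * 4) mod 7 = 2
  4^6 mod 7 = (2 * 4) mod 7 = 1
  4^7 mod 7 = (1 * 4) mod 7 = 4
  4^8 mod 7 = (4 * 4) mod 7 = 2
Result: shared secret = 2.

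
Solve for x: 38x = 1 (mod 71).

Step 1: We need x such that 38 * x = 1 (mod 71).
Step 2: Using the extended Euclidean algorithm or trial:
  38 * 43 = 1634 = 23 * 71 + 1.
Step 3: Since 1634 mod 71 = 1, the inverse is x = 43.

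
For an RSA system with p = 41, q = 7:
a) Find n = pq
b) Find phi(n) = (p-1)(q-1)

Step 1: n = p * q = 41 * 7 = 287.
Step 2: phi(n) = (p-1)(q-1) = 40 * 6 = 240.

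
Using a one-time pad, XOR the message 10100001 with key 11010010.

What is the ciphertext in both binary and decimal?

Step 1: Write out the XOR operation bit by bit:
  Message: 10100001
  Key:     11010010
  XOR:     01110011
Step 2: Convert to decimal: 01110011 = 115.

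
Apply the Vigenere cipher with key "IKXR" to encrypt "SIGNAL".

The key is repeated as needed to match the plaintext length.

Step 1: Repeat key to match plaintext length:
  Plaintext: SIGNAL
  Key:       IKXRIK
Step 2: Encrypt each letter:
  S(18) + I(8) = (18+8) mod 26 = 0 = A
  I(8) + K(10) = (8+10) mod 26 = 18 = S
  G(6) + X(23) = (6+23) mod 26 = 3 = D
  N(13) + R(17) = (13+17) mod 26 = 4 = E
  A(0) + I(8) = (0+8) mod 26 = 8 = I
  L(11) + K(10) = (11+10) mod 26 = 21 = V
Ciphertext: ASDEIV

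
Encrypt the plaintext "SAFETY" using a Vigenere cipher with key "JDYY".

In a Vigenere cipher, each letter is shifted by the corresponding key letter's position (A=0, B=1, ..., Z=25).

Step 1: Repeat key to match plaintext length:
  Plaintext: SAFETY
  Key:       JDYYJD
Step 2: Encrypt each letter:
  S(18) + J(9) = (18+9) mod 26 = 1 = B
  A(0) + D(3) = (0+3) mod 26 = 3 = D
  F(5) + Y(24) = (5+24) mod 26 = 3 = D
  E(4) + Y(24) = (4+24) mod 26 = 2 = C
  T(19) + J(9) = (19+9) mod 26 = 2 = C
  Y(24) + D(3) = (24+3) mod 26 = 1 = B
Ciphertext: BDDCCB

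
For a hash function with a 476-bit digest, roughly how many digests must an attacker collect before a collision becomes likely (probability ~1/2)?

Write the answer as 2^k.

Step 1: The birthday paradox gives collision probability ~50% after sqrt(2^n) = 2^(n/2) hashes.
Step 2: For 476-bit output: 2^(476/2) = 2^238.
Step 3: Approximately 2^238 hash computations needed.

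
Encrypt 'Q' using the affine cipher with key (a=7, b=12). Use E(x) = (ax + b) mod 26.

Step 1: Convert 'Q' to number: x = 16.
Step 2: E(16) = (7 * 16 + 12) mod 26 = 124 mod 26 = 20.
Step 3: Convert 20 back to letter: U.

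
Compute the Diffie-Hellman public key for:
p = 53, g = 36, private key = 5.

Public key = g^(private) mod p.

Step 1: A = g^a mod p = 36^5 mod 53.
  36^1 mod 53 = 36
  36^2 mod 53 = (36 * 36) mod 53 = 24
  36^3 mod 53 = (24 * 36) mod 53 = 16
  36^4 mod 53 = (16 * 36) mod 53 = 46
  36^5 mod 53 = (46 * 36) mod 53 = 13
Result: A = 13.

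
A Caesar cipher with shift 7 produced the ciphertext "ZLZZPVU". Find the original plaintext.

Step 1: Reverse the shift by subtracting 7 from each letter position.
  Z (position 25) -> position (25-7) mod 26 = 18 -> S
  L (position 11) -> position (11-7) mod 26 = 4 -> E
  Z (position 25) -> position (25-7) mod 26 = 18 -> S
  Z (position 25) -> position (25-7) mod 26 = 18 -> S
  P (position 15) -> position (15-7) mod 26 = 8 -> I
  V (position 21) -> position (21-7) mod 26 = 14 -> O
  U (position 20) -> position (20-7) mod 26 = 13 -> N
Decrypted message: SESSION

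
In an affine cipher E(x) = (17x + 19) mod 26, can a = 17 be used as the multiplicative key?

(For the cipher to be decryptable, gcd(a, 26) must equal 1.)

Step 1: Compute gcd(17, 26).
Step 2: gcd(17, 26) = 1.
Since gcd = 1, 17 is coprime with 26, so it is a valid key.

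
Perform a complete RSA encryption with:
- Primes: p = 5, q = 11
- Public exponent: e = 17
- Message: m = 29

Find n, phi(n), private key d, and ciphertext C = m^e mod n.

Step 1: n = 5 * 11 = 55.
Step 2: phi(n) = (5-1)(11-1) = 4 * 10 = 40.
Step 3: Find d = 17^(-1) mod 40 = 33.
  Verify: 17 * 33 = 561 = 1 (mod 40).
Step 4: C = 29^17 mod 55 = 39.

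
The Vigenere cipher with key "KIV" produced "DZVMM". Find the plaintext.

Step 1: Extend key: KIVKI
Step 2: Decrypt each letter (c - k) mod 26:
  D(3) - K(10) = (3-10) mod 26 = 19 = T
  Z(25) - I(8) = (25-8) mod 26 = 17 = R
  V(21) - V(21) = (21-21) mod 26 = 0 = A
  M(12) - K(10) = (12-10) mod 26 = 2 = C
  M(12) - I(8) = (12-8) mod 26 = 4 = E
Plaintext: TRACE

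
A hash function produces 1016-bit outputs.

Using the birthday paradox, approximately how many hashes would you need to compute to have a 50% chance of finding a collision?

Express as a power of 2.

Step 1: The birthday paradox gives collision probability ~50% after sqrt(2^n) = 2^(n/2) hashes.
Step 2: For 1016-bit output: 2^(1016/2) = 2^508.
Step 3: Approximately 2^508 hash computations needed.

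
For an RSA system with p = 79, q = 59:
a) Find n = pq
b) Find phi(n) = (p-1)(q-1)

Step 1: n = p * q = 79 * 59 = 4661.
Step 2: phi(n) = (p-1)(q-1) = 78 * 58 = 4524.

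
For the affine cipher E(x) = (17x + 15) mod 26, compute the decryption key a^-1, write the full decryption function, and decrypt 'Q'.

Step 1: Find a^-1, the modular inverse of 17 mod 26.
Step 2: We need 17 * a^-1 = 1 (mod 26).
Step 3: 17 * 23 = 391 = 15 * 26 + 1, so a^-1 = 23.
Step 4: D(y) = 23(y - 15) mod 26.
Step 5: Apply to 'Q' (y = 16): D(16) = 23 * (16 - 15) mod 26 = 23 * 1 mod 26 = 23 -> 'X'.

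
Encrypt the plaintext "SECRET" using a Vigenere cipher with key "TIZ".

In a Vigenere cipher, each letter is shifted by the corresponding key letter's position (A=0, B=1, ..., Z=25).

Step 1: Repeat key to match plaintext length:
  Plaintext: SECRET
  Key:       TIZTIZ
Step 2: Encrypt each letter:
  S(18) + T(19) = (18+19) mod 26 = 11 = L
  E(4) + I(8) = (4+8) mod 26 = 12 = M
  C(2) + Z(25) = (2+25) mod 26 = 1 = B
  R(17) + T(19) = (17+19) mod 26 = 10 = K
  E(4) + I(8) = (4+8) mod 26 = 12 = M
  T(19) + Z(25) = (19+25) mod 26 = 18 = S
Ciphertext: LMBKMS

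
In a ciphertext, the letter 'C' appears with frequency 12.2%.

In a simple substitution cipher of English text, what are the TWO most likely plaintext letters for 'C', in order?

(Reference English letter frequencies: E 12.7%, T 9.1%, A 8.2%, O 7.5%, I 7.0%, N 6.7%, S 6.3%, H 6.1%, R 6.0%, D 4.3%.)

Step 1: Observed frequency of 'C' is 12.2%.
Step 2: Compute distances to each reference frequency and sort:
  E (12.7%): difference = 0.5% <-- BEST
  T (9.1%): difference = 3.1% <-- RUNNER-UP
  A (8.2%): difference = 4.0%
  O (7.5%): difference = 4.7%
  I (7.0%): difference = 5.2%
Step 3: Most likely is 'E' (12.7%, diff 0.5%); second most likely is 'T' (9.1%, diff 3.1%).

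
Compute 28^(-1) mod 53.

Step 1: We need x such that 28 * x = 1 (mod 53).
Step 2: Using the extended Euclidean algorithm or trial:
  28 * 36 = 1008 = 19 * 53 + 1.
Step 3: Since 1008 mod 53 = 1, the inverse is x = 36.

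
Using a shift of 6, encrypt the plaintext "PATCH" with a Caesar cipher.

Step 1: For each letter, shift forward by 6 positions (mod 26).
  P (position 15) -> position (15+6) mod 26 = 21 -> V
  A (position 0) -> position (0+6) mod 26 = 6 -> G
  T (position 19) -> position (19+6) mod 26 = 25 -> Z
  C (position 2) -> position (2+6) mod 26 = 8 -> I
  H (position 7) -> position (7+6) mod 26 = 13 -> N
Result: VGZIN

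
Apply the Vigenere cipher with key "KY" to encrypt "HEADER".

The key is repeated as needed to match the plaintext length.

Step 1: Repeat key to match plaintext length:
  Plaintext: HEADER
  Key:       KYKYKY
Step 2: Encrypt each letter:
  H(7) + K(10) = (7+10) mod 26 = 17 = R
  E(4) + Y(24) = (4+24) mod 26 = 2 = C
  A(0) + K(10) = (0+10) mod 26 = 10 = K
  D(3) + Y(24) = (3+24) mod 26 = 1 = B
  E(4) + K(10) = (4+10) mod 26 = 14 = O
  R(17) + Y(24) = (17+24) mod 26 = 15 = P
Ciphertext: RCKBOP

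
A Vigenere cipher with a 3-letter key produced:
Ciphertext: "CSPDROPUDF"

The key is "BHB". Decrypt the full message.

Step 1: Key 'BHB' has length 3. Extended key: BHBBHBBHBB
Step 2: Decrypt each position:
  C(2) - B(1) = 1 = B
  S(18) - H(7) = 11 = L
  P(15) - B(1) = 14 = O
  D(3) - B(1) = 2 = C
  R(17) - H(7) = 10 = K
  O(14) - B(1) = 13 = N
  P(15) - B(1) = 14 = O
  U(20) - H(7) = 13 = N
  D(3) - B(1) = 2 = C
  F(5) - B(1) = 4 = E
Plaintext: BLOCKNONCE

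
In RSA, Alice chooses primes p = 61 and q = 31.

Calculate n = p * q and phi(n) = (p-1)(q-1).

Step 1: n = p * q = 61 * 31 = 1891.
Step 2: phi(n) = (p-1)(q-1) = 60 * 30 = 1800.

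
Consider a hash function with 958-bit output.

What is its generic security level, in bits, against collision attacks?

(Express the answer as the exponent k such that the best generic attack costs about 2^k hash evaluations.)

Step 1: The hash has a 958-bit output.
Step 2: Collision resistance means it should be infeasible to find any x != y with h(x) = h(y).
By the birthday bound, a generic collision search succeeds after about sqrt(2^958) = 2^(958/2) = 2^479 evaluations.
Step 3: Security level = 479 bits.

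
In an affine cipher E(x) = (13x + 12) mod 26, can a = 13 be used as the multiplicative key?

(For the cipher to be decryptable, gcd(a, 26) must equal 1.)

Step 1: Compute gcd(13, 26).
Step 2: gcd(13, 26) = 13.
Since gcd = 13 != 1, 13 shares a common factor with 26, so it cannot be used.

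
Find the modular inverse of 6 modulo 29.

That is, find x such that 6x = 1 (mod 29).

Step 1: We need x such that 6 * x = 1 (mod 29).
Step 2: Using the extended Euclidean algorithm or trial:
  6 * 5 = 30 = 1 * 29 + 1.
Step 3: Since 30 mod 29 = 1, the inverse is x = 5.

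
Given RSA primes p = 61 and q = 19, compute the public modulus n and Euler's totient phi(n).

Step 1: n = p * q = 61 * 19 = 1159.
Step 2: phi(n) = (p-1)(q-1) = 60 * 18 = 1080.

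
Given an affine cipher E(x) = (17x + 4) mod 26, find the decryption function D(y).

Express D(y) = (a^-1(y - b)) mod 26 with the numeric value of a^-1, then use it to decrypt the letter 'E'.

Step 1: Find a^-1, the modular inverse of 17 mod 26.
Step 2: We need 17 * a^-1 = 1 (mod 26).
Step 3: 17 * 23 = 391 = 15 * 26 + 1, so a^-1 = 23.
Step 4: D(y) = 23(y - 4) mod 26.
Step 5: Apply to 'E' (y = 4): D(4) = 23 * (4 - 4) mod 26 = 23 * 0 mod 26 = 0 -> 'A'.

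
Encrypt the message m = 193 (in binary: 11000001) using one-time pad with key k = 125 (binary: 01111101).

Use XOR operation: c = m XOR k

Step 1: Write out the XOR operation bit by bit:
  Message: 11000001
  Key:     01111101
  XOR:     10111100
Step 2: Convert to decimal: 10111100 = 188.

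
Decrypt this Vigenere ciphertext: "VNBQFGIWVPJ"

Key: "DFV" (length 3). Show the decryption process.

Step 1: Key 'DFV' has length 3. Extended key: DFVDFVDFVDF
Step 2: Decrypt each position:
  V(21) - D(3) = 18 = S
  N(13) - F(5) = 8 = I
  B(1) - V(21) = 6 = G
  Q(16) - D(3) = 13 = N
  F(5) - F(5) = 0 = A
  G(6) - V(21) = 11 = L
  I(8) - D(3) = 5 = F
  W(22) - F(5) = 17 = R
  V(21) - V(21) = 0 = A
  P(15) - D(3) = 12 = M
  J(9) - F(5) = 4 = E
Plaintext: SIGNALFRAME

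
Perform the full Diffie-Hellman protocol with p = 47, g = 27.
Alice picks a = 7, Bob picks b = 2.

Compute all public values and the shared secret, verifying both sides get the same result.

Step 1: A = g^a mod p = 27^7 mod 47 = 21.
Step 2: B = g^b mod p = 27^2 mod 47 = 24.
Step 3: Alice computes s = B^a mod p = 24^7 mod 47 = 18.
Step 4: Bob computes s = A^b mod p = 21^2 mod 47 = 18.
Both sides agree: shared secret = 18.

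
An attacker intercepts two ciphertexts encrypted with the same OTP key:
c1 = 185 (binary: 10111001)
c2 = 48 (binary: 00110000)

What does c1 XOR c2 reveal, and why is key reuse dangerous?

Step 1: c1 XOR c2 = (m1 XOR k) XOR (m2 XOR k).
Step 2: By XOR associativity/commutativity: = m1 XOR m2 XOR k XOR k = m1 XOR m2.
Step 3: 10111001 XOR 00110000 = 10001001 = 137.
Step 4: The key cancels out! An attacker learns m1 XOR m2 = 137, revealing the relationship between plaintexts.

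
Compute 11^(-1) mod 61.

Step 1: We need x such that 11 * x = 1 (mod 61).
Step 2: Using the extended Euclidean algorithm or trial:
  11 * 50 = 550 = 9 * 61 + 1.
Step 3: Since 550 mod 61 = 1, the inverse is x = 50.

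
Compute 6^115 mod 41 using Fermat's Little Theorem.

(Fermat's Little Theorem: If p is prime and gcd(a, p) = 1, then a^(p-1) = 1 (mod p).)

Step 1: Since 41 is prime, by Fermat's Little Theorem: 6^40 = 1 (mod 41).
Step 2: Reduce exponent: 115 mod 40 = 35.
Step 3: So 6^115 = 6^35 (mod 41).
Step 4: 6^35 mod 41 = 38.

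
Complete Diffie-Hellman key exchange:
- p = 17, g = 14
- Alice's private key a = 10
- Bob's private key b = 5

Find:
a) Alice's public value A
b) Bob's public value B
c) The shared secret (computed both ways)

Step 1: A = g^a mod p = 14^10 mod 17 = 8.
Step 2: B = g^b mod p = 14^5 mod 17 = 12.
Step 3: Alice computes s = B^a mod p = 12^10 mod 17 = 9.
Step 4: Bob computes s = A^b mod p = 8^5 mod 17 = 9.
Both sides agree: shared secret = 9.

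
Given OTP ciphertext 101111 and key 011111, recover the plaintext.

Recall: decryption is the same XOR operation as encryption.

Step 1: XOR ciphertext with key:
  Ciphertext: 101111
  Key:        011111
  XOR:        110000
Step 2: Plaintext = 110000 = 48 in decimal.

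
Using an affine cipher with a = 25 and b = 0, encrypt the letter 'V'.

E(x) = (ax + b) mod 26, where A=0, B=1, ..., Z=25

Step 1: Convert 'V' to number: x = 21.
Step 2: E(21) = (25 * 21 + 0) mod 26 = 525 mod 26 = 5.
Step 3: Convert 5 back to letter: F.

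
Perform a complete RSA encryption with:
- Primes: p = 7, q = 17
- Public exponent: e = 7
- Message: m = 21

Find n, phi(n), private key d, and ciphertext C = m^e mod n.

Step 1: n = 7 * 17 = 119.
Step 2: phi(n) = (7-1)(17-1) = 6 * 16 = 96.
Step 3: Find d = 7^(-1) mod 96 = 55.
  Verify: 7 * 55 = 385 = 1 (mod 96).
Step 4: C = 21^7 mod 119 = 98.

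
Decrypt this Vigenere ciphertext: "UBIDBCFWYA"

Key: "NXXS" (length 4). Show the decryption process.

Step 1: Key 'NXXS' has length 4. Extended key: NXXSNXXSNX
Step 2: Decrypt each position:
  U(20) - N(13) = 7 = H
  B(1) - X(23) = 4 = E
  I(8) - X(23) = 11 = L
  D(3) - S(18) = 11 = L
  B(1) - N(13) = 14 = O
  C(2) - X(23) = 5 = F
  F(5) - X(23) = 8 = I
  W(22) - S(18) = 4 = E
  Y(24) - N(13) = 11 = L
  A(0) - X(23) = 3 = D
Plaintext: HELLOFIELD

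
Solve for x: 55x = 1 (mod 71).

Step 1: We need x such that 55 * x = 1 (mod 71).
Step 2: Using the extended Euclidean algorithm or trial:
  55 * 31 = 1705 = 24 * 71 + 1.
Step 3: Since 1705 mod 71 = 1, the inverse is x = 31.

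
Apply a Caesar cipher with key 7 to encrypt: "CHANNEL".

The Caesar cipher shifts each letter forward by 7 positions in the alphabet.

Step 1: For each letter, shift forward by 7 positions (mod 26).
  C (position 2) -> position (2+7) mod 26 = 9 -> J
  H (position 7) -> position (7+7) mod 26 = 14 -> O
  A (position 0) -> position (0+7) mod 26 = 7 -> H
  N (position 13) -> position (13+7) mod 26 = 20 -> U
  N (position 13) -> position (13+7) mod 26 = 20 -> U
  E (position 4) -> position (4+7) mod 26 = 11 -> L
  L (position 11) -> position (11+7) mod 26 = 18 -> S
Result: JOHUULS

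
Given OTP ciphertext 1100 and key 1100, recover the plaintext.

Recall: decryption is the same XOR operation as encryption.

Step 1: XOR ciphertext with key:
  Ciphertext: 1100
  Key:        1100
  XOR:        0000
Step 2: Plaintext = 0000 = 0 in decimal.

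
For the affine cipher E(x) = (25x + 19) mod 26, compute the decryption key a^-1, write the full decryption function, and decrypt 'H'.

Step 1: Find a^-1, the modular inverse of 25 mod 26.
Step 2: We need 25 * a^-1 = 1 (mod 26).
Step 3: 25 * 25 = 625 = 24 * 26 + 1, so a^-1 = 25.
Step 4: D(y) = 25(y - 19) mod 26.
Step 5: Apply to 'H' (y = 7): D(7) = 25 * (7 - 19) mod 26 = 25 * -12 mod 26 = 12 -> 'M'.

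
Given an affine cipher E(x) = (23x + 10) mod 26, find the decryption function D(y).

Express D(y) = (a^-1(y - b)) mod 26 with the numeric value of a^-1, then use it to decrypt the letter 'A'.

Step 1: Find a^-1, the modular inverse of 23 mod 26.
Step 2: We need 23 * a^-1 = 1 (mod 26).
Step 3: 23 * 17 = 391 = 15 * 26 + 1, so a^-1 = 17.
Step 4: D(y) = 17(y - 10) mod 26.
Step 5: Apply to 'A' (y = 0): D(0) = 17 * (0 - 10) mod 26 = 17 * -10 mod 26 = 12 -> 'M'.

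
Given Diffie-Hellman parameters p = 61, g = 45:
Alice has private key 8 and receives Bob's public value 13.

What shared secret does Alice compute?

Step 1: s = B^a mod p = 13^8 mod 61.
  13^1 mod 61 = 13
  13^2 mod 61 = (13 * 13) mod 61 = 47
  13^3 mod 61 = (47 * 13) mod 61 = 1
  13^4 mod 61 = (1 * 13) mod 61 = 13
  13^5 mod 61 = (13 * 13) mod 61 = 47
  13^6 mod 61 = (47 * 13) mod 61 = 1
  13^7 mod 61 = (1 * 13) mod 61 = 13
  13^8 mod 61 = (13 * 13) mod 61 = 47
Result: shared secret = 47.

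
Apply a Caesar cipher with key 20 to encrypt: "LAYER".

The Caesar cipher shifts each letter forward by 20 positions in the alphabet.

Step 1: For each letter, shift forward by 20 positions (mod 26).
  L (position 11) -> position (11+20) mod 26 = 5 -> F
  A (position 0) -> position (0+20) mod 26 = 20 -> U
  Y (position 24) -> position (24+20) mod 26 = 18 -> S
  E (position 4) -> position (4+20) mod 26 = 24 -> Y
  R (position 17) -> position (17+20) mod 26 = 11 -> L
Result: FUSYL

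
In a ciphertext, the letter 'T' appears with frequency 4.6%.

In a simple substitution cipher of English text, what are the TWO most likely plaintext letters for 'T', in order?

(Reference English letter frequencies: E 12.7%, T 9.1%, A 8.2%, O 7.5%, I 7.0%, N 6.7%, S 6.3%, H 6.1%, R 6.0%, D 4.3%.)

Step 1: Observed frequency of 'T' is 4.6%.
Step 2: Compute distances to each reference frequency and sort:
  D (4.3%): difference = 0.3% <-- BEST
  R (6.0%): difference = 1.4% <-- RUNNER-UP
  H (6.1%): difference = 1.5%
  S (6.3%): difference = 1.7%
  N (6.7%): difference = 2.1%
Step 3: Most likely is 'D' (4.3%, diff 0.3%); second most likely is 'R' (6.0%, diff 1.4%).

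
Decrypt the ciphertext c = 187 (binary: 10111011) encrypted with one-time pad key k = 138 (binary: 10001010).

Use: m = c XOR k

Step 1: XOR ciphertext with key:
  Ciphertext: 10111011
  Key:        10001010
  XOR:        00110001
Step 2: Plaintext = 00110001 = 49 in decimal.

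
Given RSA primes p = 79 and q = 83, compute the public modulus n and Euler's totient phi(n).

Step 1: n = p * q = 79 * 83 = 6557.
Step 2: phi(n) = (p-1)(q-1) = 78 * 82 = 6396.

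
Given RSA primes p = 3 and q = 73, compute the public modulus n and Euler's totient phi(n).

Step 1: n = p * q = 3 * 73 = 219.
Step 2: phi(n) = (p-1)(q-1) = 2 * 72 = 144.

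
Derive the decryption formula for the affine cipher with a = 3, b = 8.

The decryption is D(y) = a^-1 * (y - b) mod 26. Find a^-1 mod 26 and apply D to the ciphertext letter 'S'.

Step 1: Find a^-1, the modular inverse of 3 mod 26.
Step 2: We need 3 * a^-1 = 1 (mod 26).
Step 3: 3 * 9 = 27 = 1 * 26 + 1, so a^-1 = 9.
Step 4: D(y) = 9(y - 8) mod 26.
Step 5: Apply to 'S' (y = 18): D(18) = 9 * (18 - 8) mod 26 = 9 * 10 mod 26 = 12 -> 'M'.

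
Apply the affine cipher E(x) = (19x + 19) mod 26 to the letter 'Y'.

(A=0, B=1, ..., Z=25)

Step 1: Convert 'Y' to number: x = 24.
Step 2: E(24) = (19 * 24 + 19) mod 26 = 475 mod 26 = 7.
Step 3: Convert 7 back to letter: H.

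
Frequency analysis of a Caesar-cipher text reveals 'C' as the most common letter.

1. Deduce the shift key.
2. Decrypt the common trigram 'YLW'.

Step 1: In English, 'E' is the most frequent letter (12.7%).
Step 2: The most frequent ciphertext letter is 'C' (position 2).
Step 3: Shift = (2 - 4) mod 26 = 24.
Step 4: Decrypt 'YLW' by shifting back 24:
  Y -> A
  L -> N
  W -> Y
Step 5: 'YLW' decrypts to 'ANY'.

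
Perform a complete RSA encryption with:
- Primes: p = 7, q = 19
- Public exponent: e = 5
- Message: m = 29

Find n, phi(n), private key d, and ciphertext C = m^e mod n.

Step 1: n = 7 * 19 = 133.
Step 2: phi(n) = (7-1)(19-1) = 6 * 18 = 108.
Step 3: Find d = 5^(-1) mod 108 = 65.
  Verify: 5 * 65 = 325 = 1 (mod 108).
Step 4: C = 29^5 mod 133 = 22.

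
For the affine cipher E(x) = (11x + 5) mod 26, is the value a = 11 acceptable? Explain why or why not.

Step 1: Compute gcd(11, 26).
Step 2: gcd(11, 26) = 1.
Since gcd = 1, 11 is coprime with 26, so it is a valid key.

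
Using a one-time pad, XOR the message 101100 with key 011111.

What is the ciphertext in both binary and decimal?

Step 1: Write out the XOR operation bit by bit:
  Message: 101100
  Key:     011111
  XOR:     110011
Step 2: Convert to decimal: 110011 = 51.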